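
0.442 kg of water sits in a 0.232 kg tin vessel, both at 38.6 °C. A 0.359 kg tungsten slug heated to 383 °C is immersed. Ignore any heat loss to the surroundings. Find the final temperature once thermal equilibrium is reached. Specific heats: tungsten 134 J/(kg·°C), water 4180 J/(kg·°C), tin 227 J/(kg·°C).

With ΣQ=0 the equilibrium temperature is the m·c-weighted mean:
T_f = (48.11·383 + 1847.6·38.6 + 52.66·38.6) / (48.11 + 1847.6 + 52.66)
    = 91773 / 1948.3 ≈ 47.10 °C

T_f ≈ 47.1 °C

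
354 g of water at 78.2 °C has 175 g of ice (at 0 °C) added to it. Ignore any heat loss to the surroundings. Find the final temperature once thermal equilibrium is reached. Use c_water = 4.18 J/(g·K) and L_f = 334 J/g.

T_f ≈ 25.9 °C

Heat gained plus heat lost sum to zero:
latent heat to melt: 175·334 = 58450
  warm the meltwater: 731.5 T
  water: 1479.7(T − 78.2)
2211.2 T = 115714 − 58450 = 57264
T ≈ 25.90 °C. Since T > 0 °C, the all-ice-melts assumption holds.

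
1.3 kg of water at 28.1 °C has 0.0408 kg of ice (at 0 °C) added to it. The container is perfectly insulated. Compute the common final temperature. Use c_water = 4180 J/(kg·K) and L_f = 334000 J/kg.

T_f ≈ 24.8 °C

Setting the total heat transfer to zero:
fusion: m_ice L_f = 0.0408·334000 = 13627; meltwater 0→T: 0.0408·4180·T = 170.54 T; water cools: 1.3·4180·(T − 28.1) = 5434(T − 28.1)
5604.5 T = 152695 − 13627 = 139068
T ≈ 24.81 °C (positive, so assuming full melt was valid).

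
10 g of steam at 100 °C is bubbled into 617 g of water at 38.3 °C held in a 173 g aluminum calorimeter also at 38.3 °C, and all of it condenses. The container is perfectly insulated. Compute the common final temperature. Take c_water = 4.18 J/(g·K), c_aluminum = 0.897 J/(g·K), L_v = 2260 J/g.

T_f ≈ 47.4 °C

Sum of m c ΔT and latent-heat terms is zero:
latent heat released on condensation: 10·2260 = 22600; condensate cools 100→T: 10·4.18·(T − 100) = 41.8(T − 100); water warms: 617·4.18·(T − 38.3) = 2579.1(T − 38.3); cup: 155.18(T − 38.3)
2776 T = 22600 + 4180 + 104721 = 131501
T ≈ 47.37 °C, under the boiling point, so the assumption holds.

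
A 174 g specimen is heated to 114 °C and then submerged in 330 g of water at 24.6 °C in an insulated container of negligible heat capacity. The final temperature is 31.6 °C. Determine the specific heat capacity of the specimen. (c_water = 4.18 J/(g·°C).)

m_s c (T_s − T_f) = m_water c_water (T_f − T_0):
174×c×(114 − 31.6) = 330×4.18×(31.6 − 24.6)
14338 c = 9655.8  ⇒  c ≈ 0.6735 J/(g·°C)

c ≈ 0.673 J/(g·°C)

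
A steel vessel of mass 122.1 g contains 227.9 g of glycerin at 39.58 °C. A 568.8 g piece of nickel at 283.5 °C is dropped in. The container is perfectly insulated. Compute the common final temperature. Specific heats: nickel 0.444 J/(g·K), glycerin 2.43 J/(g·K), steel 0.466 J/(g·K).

T_f ≈ 110.9 °C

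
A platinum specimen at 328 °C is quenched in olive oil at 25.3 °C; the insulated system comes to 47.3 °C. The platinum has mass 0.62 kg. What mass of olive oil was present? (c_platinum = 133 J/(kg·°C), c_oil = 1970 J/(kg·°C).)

m ≈ 0.534 kg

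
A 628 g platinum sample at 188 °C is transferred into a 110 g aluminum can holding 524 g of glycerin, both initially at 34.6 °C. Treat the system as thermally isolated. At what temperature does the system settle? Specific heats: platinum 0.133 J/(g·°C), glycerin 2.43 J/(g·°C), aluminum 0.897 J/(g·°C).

Let T be the final temperature. ΣQ_i = 0:
628×0.133×(T − 188) + 524×2.43×(T − 34.6) + 110×0.897×(T − 34.6) = 0
1455.5 T = 63173
T = 63173 / 1455.5 = 43.4 °C

T_f ≈ 43.4 °C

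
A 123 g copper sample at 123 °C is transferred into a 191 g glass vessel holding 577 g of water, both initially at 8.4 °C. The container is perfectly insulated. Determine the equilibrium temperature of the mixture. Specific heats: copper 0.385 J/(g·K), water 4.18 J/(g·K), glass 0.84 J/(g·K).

T_f ≈ 10.5 °C

With ΣQ=0 the equilibrium temperature is the m·c-weighted mean:
T_f = (47.36*123 + 2411.9*8.4 + 160.44*8.4) / (47.36 + 2411.9 + 160.44)
    = 27432 / 2619.7 ≈ 10.47 °C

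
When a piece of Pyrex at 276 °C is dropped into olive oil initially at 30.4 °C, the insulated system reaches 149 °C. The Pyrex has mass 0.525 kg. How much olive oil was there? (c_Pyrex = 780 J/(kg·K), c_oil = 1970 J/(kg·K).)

m ≈ 0.223 kg

Net heat exchanged in the isolated system is zero:
0.525·780·(149 − 276) + m·1970·(149 − 30.4) = 0
233642 m = 52006
m = 52006/233642 ≈ 0.2226 kg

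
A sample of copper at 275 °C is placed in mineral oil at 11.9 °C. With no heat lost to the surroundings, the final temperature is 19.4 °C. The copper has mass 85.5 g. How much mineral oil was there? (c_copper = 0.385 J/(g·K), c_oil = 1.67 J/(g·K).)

|Q_copper| = |Q_oil|:
85.5×0.385×(275 − 19.4) = m×1.67×(19.4 − 11.9)
12.52 m = 8413.7  ⇒  m ≈ 671.8 g

m ≈ 672 g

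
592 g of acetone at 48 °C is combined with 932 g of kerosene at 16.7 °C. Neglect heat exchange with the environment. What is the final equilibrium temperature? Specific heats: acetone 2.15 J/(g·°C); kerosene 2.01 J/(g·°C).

T_f = Σ m_i c_i T_i / Σ m_i c_i:
T_f = (1272.8·48 + 1873.3·16.7) / (1272.8 + 1873.3)
    = 92379 / 3146.1 ≈ 29.36 °C

T_f ≈ 29.4 °C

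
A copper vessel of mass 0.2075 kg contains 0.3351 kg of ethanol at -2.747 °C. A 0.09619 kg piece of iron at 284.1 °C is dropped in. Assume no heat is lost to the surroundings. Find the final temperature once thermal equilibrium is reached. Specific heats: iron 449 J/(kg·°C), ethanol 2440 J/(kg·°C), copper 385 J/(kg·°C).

With ΣQ=0 the equilibrium temperature is the m·c-weighted mean:
T_f = (43.19·284.1 + 817.64·(-2.747) + 79.89·(-2.747)) / (43.19 + 817.64 + 79.89)
    = 9804.6 / 940.72 ≈ 10.42 °C

T_f ≈ 10.4 °C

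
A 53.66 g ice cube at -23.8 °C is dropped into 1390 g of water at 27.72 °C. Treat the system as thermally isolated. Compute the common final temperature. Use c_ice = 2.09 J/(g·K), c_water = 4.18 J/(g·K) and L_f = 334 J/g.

T_f ≈ 23.3 °C

Heat gained plus heat lost sum to zero:
ice -23.8→0 °C: 53.66·2.09·23.8 = 2669.2
  latent heat to melt: 53.66·334 = 17922
  warm the meltwater: 224.3 T
  water cools: 1390·4.18·(T − 27.72) = 5810.2(T − 27.72)
6034.5 T = 161059 − 20592 = 140467
T ≈ 23.28 °C. Since T > 0 °C, the all-ice-melts assumption holds.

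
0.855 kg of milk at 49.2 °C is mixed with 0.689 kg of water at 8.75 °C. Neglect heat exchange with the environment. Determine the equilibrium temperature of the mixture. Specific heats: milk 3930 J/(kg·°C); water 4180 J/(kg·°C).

|Q_milk| = |Q_water|:
0.855·3930·(49.2 − T) = 0.689·4180·(T − 8.75)
3360.2(49.2 − T) = 2880(T − 8.75)
6240.2 T = 190520  ⇒  T ≈ 30.53 °C

T_f ≈ 30.5 °C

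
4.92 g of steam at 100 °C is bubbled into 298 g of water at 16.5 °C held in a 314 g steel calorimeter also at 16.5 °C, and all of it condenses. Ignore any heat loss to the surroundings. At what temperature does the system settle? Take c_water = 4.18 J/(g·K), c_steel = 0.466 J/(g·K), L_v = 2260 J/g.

Energy balance with sensible and latent terms:
latent heat released on condensation: 4.92×2260 = 11119
  condensed water 100 °C→T: 20.57(T − 100)
  original water: 1245.6(T − 16.5)
  cup: 146.32(T − 16.5)
1412.5 T = 11119 + 2056.6 + 22967 = 36143
T ≈ 25.59 °C (< 100 °C, so full condensation is consistent).

T_f ≈ 25.6 °C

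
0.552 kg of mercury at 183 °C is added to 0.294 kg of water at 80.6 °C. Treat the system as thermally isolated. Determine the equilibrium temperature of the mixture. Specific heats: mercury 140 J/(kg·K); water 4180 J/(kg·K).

T_f ≈ 86.7 °C

Let T be the final temperature. ΣQ_i = 0:
0.552·140·(T − 183) + 0.294·4180·(T − 80.6) = 0
1306.2 T = 113193
T = 113193/1306.2 ≈ 86.66 °C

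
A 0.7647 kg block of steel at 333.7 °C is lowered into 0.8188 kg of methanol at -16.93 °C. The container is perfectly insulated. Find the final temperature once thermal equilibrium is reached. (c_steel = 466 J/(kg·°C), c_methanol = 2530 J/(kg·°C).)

T_f ≈ 34.5 °C

|Q_steel| = |Q_methanol|:
0.7647·466·(333.7 − T) = 0.8188·2530·(T − (-16.93))
356.35(333.7 − T) = 2071.6(T − (-16.93))
2427.9 T = 83842  ⇒  T ≈ 34.53 °C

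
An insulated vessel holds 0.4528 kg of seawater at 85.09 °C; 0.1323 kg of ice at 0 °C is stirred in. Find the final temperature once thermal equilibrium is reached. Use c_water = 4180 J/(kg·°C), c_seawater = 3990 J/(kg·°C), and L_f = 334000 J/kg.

T_f ≈ 46.4 °C

Let T be the final temperature. ΣQ_i = 0:
latent heat to melt: 0.1323·334000 = 44188
  meltwater 0→T: 0.1323·4180·T = 553.01 T
  seawater: 1806.7(T − 85.09)
2359.7 T = 153730 − 44188 = 109542
T ≈ 46.42 °C. Since T > 0 °C, the all-ice-melts assumption holds.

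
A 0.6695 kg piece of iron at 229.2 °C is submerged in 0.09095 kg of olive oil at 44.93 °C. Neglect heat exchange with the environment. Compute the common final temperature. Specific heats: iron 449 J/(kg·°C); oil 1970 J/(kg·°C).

T_f ≈ 160.4 °C

Net heat exchanged in the isolated system is zero:
0.6695×449×(T − 229.2) + 0.09095×1970×(T − 44.93) = 0
300.61(T − 229.2) + 179.17(T − 44.93) = 0
479.78 T = 76949
T = 76949/479.78 ≈ 160.38 °C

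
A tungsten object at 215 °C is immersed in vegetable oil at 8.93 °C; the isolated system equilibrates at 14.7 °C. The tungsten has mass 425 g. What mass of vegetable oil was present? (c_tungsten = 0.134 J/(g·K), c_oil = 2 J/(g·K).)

m ≈ 988 g

Heat lost by the tungsten = heat gained by the oil:
425×0.134×(215 − 14.7) = m×2×(14.7 − 8.93)
11.54 m = 11407  ⇒  m ≈ 988.5 g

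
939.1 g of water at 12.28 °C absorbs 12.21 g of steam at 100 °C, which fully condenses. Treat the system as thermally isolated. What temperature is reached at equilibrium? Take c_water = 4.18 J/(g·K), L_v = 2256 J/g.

T_f ≈ 20.3 °C

Sum of m c ΔT and latent-heat terms is zero:
latent heat released on condensation: 12.21·2256 = 27546
  condensate cools 100→T: 12.21·4.18·(T − 100) = 51.04(T − 100)
  original water: 3925.4(T − 12.28)
3976.5 T = 27546 + 5103.8 + 48204 = 80854
T ≈ 20.33 °C — below 100 °C, confirming all the steam condensed.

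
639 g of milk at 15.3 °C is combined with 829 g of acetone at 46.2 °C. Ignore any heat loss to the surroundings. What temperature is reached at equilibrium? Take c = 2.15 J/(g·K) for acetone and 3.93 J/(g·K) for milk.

T_f ≈ 28.1 °C

Heat lost by the acetone equals heat gained by the milk:
829·2.15·(46.2 − T) = 639·3.93·(T − 15.3)
1782.3(46.2 − T) = 2511.3(T − 15.3)
4293.6 T = 120767  ⇒  T ≈ 28.13 °C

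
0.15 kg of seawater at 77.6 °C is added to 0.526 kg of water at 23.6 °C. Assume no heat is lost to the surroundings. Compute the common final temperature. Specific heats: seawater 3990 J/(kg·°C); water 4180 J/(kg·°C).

T_f ≈ 35.2 °C

Net heat exchanged in the isolated system is zero:
0.15·3990·(T − 77.6) + 0.526·4180·(T − 23.6) = 0
598.5(T − 77.6) + 2198.7(T − 23.6) = 0
(598.5 + 2198.7) T = 598.5·77.6 + 2198.7·23.6
T = 98332 / 2797.2 = 35.2 °C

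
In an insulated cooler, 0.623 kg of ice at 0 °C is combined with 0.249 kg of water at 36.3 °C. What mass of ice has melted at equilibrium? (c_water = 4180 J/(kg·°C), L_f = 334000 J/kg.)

m_melted ≈ 0.113 kg

Water can give up m c ΔT = 0.249·4180·36.3 = 37782 J before reaching 0 °C.
Fully melting the ice requires m_ice L_f = 0.623·334000 = 208082 J.
Since 37782 < 208082 J, not all the ice melts; equilibrium is at 0 °C.
Mass melted = 37782/334000 ≈ 0.1131 kg.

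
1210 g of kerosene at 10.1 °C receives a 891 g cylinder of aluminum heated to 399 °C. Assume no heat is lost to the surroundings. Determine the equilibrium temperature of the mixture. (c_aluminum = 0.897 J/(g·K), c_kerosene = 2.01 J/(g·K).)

T_f ≈ 106.3 °C

T_f is the heat-capacity-weighted average of the initial temperatures:
T_f = (799.23·399 + 2432.1·10.1) / (799.23 + 2432.1)
    = 343456 / 3231.3 ≈ 106.29 °C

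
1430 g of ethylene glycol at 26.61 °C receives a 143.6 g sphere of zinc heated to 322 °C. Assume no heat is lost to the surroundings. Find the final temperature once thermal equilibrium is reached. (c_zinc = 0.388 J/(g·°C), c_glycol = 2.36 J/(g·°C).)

T_f = Σ m_i c_i T_i / Σ m_i c_i:
T_f = (55.72×322 + 3374.8×26.61) / (55.72 + 3374.8)
    = 107744 / 3430.5 ≈ 31.41 °C

T_f ≈ 31.4 °C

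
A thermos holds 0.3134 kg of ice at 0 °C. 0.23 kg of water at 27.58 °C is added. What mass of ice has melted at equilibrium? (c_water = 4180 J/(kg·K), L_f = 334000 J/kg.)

m_melted ≈ 0.0794 kg

Water can give up m c ΔT = 0.23×4180×27.58 = 26515 J before reaching 0 °C.
Fully melting the ice requires m_ice L_f = 0.3134×334000 = 104676 J.
That's not enough to melt it all — equilibrium is at 0 °C with ice remaining.
m_melted×334000 = 26515  ⇒  m_melted ≈ 0.07939 kg.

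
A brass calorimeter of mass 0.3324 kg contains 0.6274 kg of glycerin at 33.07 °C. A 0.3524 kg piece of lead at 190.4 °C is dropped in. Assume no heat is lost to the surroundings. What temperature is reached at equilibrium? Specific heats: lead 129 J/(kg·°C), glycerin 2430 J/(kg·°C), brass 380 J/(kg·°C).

T_f ≈ 37.3 °C

T_f is the heat-capacity-weighted average of the initial temperatures:
T_f = (45.46·190.4 + 1524.6·33.07 + 126.31·33.07) / (45.46 + 1524.6 + 126.31)
    = 63251 / 1696.4 ≈ 37.29 °C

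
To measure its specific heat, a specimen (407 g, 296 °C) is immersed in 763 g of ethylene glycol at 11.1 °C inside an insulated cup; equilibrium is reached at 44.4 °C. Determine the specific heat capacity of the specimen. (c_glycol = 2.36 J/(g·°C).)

c ≈ 0.586 J/(g·°C)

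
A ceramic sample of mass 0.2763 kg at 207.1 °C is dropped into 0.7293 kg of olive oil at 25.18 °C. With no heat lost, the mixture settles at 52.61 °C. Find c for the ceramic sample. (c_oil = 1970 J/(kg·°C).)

c ≈ 923 J/(kg·°C)

Taking heat into each body as positive, Σ m c ΔT = 0:
0.2763×c×(52.61 − 207.1) + 0.7293×1970×(52.61 − 25.18) = 0
-42.69 c = -39409
c = -39409/-42.69 ≈ 923.2 J/(kg·°C)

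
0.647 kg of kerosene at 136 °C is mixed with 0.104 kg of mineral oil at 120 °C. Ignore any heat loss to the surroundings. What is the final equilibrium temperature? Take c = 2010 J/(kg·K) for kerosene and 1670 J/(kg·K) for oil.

T_f ≈ 134.1 °C

Energy conservation, ΣQ = 0:
0.647*2010*(T − 136) + 0.104*1670*(T − 120) = 0
1300.5(T − 136) + 173.68(T − 120) = 0
1474.2 T = 197706
T ≈ 134.11 °C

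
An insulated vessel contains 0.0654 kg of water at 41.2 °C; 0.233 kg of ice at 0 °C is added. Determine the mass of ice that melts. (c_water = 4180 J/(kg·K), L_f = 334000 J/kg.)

Heat available from the water dropping to 0 °C: 0.0654·4180·41.2 = 11263 J.
To melt every bit of ice: 0.233·334000 = 77822 J.
That's not enough to melt it all — equilibrium is at 0 °C with ice remaining.
m_melted·334000 = 11263  ⇒  m_melted ≈ 0.03372 kg.

m_melted ≈ 0.0337 kg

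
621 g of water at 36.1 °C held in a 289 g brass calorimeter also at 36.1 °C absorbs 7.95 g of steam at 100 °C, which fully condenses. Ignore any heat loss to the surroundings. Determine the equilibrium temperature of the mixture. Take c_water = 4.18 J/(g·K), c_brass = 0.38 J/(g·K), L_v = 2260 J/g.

Energy balance with sensible and latent terms:
latent heat released on condensation: 7.95·2260 = 17967; condensed water 100 °C→T: 33.23(T − 100); original water: 2595.8(T − 36.1); brass cup: 289·0.38·(T − 36.1) = 109.82(T − 36.1)
2738.8 T = 17967 + 3323.1 + 97672 = 118962
T ≈ 43.44 °C, under the boiling point, so the assumption holds.

T_f ≈ 43.4 °C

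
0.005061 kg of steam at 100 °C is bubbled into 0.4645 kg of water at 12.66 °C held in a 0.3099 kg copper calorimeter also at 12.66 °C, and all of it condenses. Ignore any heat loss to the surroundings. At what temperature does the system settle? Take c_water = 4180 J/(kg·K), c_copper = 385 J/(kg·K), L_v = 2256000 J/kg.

T_f ≈ 19.0 °C

Heat gained plus heat lost sum to zero:
latent heat released on condensation: 0.005061·2256000 = 11418; condensed water 100 °C→T: 21.15(T − 100); original water: 1941.6(T − 12.66); copper cup: 0.3099·385·(T − 12.66) = 119.31(T − 12.66)
2082.1 T = 11418 + 2115.5 + 26091 = 39624
T ≈ 19.03 °C — below 100 °C, confirming all the steam condensed.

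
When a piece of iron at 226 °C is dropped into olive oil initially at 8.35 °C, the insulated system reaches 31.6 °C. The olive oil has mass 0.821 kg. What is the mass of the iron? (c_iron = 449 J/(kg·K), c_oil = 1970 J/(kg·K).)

m ≈ 0.431 kg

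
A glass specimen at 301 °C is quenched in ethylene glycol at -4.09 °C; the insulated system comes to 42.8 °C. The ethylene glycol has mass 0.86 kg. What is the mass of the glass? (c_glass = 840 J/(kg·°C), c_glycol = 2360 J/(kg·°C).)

m ≈ 0.439 kg

|Q_glass| = |Q_glycol|:
m×840×(301 − 42.8) = 0.86×2360×(42.8 − (-4.09))
216888 m = 95168  ⇒  m ≈ 0.4388 kg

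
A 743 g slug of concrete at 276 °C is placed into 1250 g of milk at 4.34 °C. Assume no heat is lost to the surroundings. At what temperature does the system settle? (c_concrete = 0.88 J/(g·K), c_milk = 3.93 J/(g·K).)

T_f ≈ 36.3 °C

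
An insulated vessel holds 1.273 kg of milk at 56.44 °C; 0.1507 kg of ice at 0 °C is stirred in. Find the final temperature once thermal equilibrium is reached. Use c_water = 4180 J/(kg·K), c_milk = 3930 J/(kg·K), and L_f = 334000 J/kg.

T_f ≈ 41.2 °C

Taking heat into each body as positive, Σ m c ΔT = 0:
latent heat to melt: 0.1507×334000 = 50334; warm the meltwater: 629.93 T; milk: 5002.9(T − 56.44)
5632.8 T = 282363 − 50334 = 232029
T ≈ 41.19 °C. Since T > 0 °C, the all-ice-melts assumption holds.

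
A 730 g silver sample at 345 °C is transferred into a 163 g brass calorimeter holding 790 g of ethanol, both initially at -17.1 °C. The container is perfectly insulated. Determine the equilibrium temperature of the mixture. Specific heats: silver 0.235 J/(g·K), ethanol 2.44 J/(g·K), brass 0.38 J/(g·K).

Conservation of energy gives ΣQ = 0:
730×0.235×(T − 345) + 790×2.44×(T − (-17.1)) + 163×0.38×(T − (-17.1)) = 0
171.55(T − 345) + 1927.6(T − (-17.1)) + 61.94(T − (-17.1)) = 0
(171.55 + 1927.6 + 61.94) T = 171.55×345 + 1927.6×(-17.1) + 61.94×(-17.1)
T = 25164/2161.1 ≈ 11.64 °C

T_f ≈ 11.6 °C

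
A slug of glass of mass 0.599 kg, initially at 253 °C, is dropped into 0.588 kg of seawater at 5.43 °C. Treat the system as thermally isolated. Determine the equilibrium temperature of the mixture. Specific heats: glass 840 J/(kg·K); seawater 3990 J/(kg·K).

T_f ≈ 49.1 °C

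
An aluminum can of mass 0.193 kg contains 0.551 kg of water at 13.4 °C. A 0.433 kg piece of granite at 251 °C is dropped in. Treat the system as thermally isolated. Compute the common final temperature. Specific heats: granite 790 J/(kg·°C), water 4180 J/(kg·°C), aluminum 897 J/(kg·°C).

Setting the total heat transfer to zero:
0.433*790*(T − 251) + 0.551*4180*(T − 13.4) + 0.193*897*(T − 13.4) = 0
342.07(T − 251) + 2303.2(T − 13.4) + 173.12(T − 13.4) = 0
(342.07 + 2303.2 + 173.12) T = 342.07*251 + 2303.2*13.4 + 173.12*13.4
T = 119042/2818.4 ≈ 42.24 °C

T_f ≈ 42.2 °C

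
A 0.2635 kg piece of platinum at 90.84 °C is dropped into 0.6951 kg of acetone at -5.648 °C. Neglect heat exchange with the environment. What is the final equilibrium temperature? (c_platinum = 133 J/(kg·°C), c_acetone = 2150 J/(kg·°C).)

T_f ≈ -3.4 °C

Let T be the final temperature. ΣQ_i = 0:
0.2635·133·(T − 90.84) + 0.6951·2150·(T − (-5.648)) = 0
1529.5 T = -5257.2
T = -5257.2/1529.5 ≈ -3.44 °C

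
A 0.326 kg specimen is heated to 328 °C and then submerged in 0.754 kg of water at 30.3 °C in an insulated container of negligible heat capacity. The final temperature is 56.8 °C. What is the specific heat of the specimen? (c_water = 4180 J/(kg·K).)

c ≈ 945 J/(kg·K)

Heat gained plus heat lost sum to zero:
0.326×c×(56.8 − 328) + 0.754×4180×(56.8 − 30.3) = 0
-88.41 c = -83521
c = -83521/-88.41 ≈ 944.7 J/(kg·K)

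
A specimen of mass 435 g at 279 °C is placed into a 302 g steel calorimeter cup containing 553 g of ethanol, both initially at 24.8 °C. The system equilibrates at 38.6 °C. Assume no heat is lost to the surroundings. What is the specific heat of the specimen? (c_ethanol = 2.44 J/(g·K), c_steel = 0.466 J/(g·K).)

c ≈ 0.197 J/(g·K)

Heat gained plus heat lost sum to zero:
435·c·(38.6 − 279) + 553·2.44·(38.6 − 24.8) + 302·0.466·(38.6 − 24.8) = 0
-104574 c = -20563
c = -20563/-104574 ≈ 0.1966 J/(g·K)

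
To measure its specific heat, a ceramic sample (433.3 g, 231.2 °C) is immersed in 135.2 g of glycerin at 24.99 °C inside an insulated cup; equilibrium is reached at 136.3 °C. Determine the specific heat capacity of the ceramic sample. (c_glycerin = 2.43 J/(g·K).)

Let T be the final temperature. ΣQ_i = 0:
433.3·c·(136.3 − 231.2) + 135.2·2.43·(136.3 − 24.99) = 0
-41120 c = -36569
c = -36569/-41120 ≈ 0.8893 J/(g·K)

c ≈ 0.889 J/(g·K)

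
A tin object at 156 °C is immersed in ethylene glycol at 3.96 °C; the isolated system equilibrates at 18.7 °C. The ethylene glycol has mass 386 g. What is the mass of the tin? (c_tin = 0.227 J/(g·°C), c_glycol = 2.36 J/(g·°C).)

m ≈ 431 g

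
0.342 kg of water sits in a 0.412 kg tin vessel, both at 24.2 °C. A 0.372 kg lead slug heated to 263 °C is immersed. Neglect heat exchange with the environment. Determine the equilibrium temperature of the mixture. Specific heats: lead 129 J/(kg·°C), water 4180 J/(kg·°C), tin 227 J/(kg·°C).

T_f ≈ 31.5 °C

Heat gained plus heat lost sum to zero:
0.372·129·(T − 263) + 0.342·4180·(T − 24.2) + 0.412·227·(T − 24.2) = 0
1571.1 T = 49479
T = 49479/1571.1 ≈ 31.49 °C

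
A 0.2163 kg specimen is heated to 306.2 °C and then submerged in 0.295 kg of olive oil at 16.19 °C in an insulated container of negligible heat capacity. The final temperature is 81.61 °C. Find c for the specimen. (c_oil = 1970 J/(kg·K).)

c ≈ 783 J/(kg·K)

Heat lost by the specimen = heat gained by the oil:
0.2163×c×(306.2 − 81.61) = 0.295×1970×(81.61 − 16.19)
48.58 c = 38019  ⇒  c ≈ 782.6 J/(kg·K)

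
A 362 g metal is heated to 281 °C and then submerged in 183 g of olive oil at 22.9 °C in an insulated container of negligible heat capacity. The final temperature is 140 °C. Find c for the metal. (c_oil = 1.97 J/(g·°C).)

c ≈ 0.827 J/(g·°C)

Let T be the final temperature. ΣQ_i = 0:
362·c·(140 − 281) + 183·1.97·(140 − 22.9) = 0
-51042 c = -42216
c = -42216/-51042 ≈ 0.8271 J/(g·°C)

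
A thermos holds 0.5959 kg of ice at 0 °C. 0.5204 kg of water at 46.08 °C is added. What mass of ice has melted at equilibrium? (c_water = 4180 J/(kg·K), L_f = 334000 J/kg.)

Cooling the water to 0 °C releases 0.5204×4180×46.08 = 100237 J.
Fully melting the ice requires m_ice L_f = 0.5959×334000 = 199031 J.
That's not enough to melt it all — equilibrium is at 0 °C with ice remaining.
m_melt = 100237 / L_f = 0.3001 kg.

m_melted ≈ 0.3 kg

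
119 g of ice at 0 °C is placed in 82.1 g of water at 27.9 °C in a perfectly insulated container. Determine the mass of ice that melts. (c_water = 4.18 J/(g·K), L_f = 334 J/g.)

Heat available from the water dropping to 0 °C: 82.1×4.18×27.9 = 9574.7 J.
Fully melting the ice requires m_ice L_f = 119×334 = 39746 J.
Since 9574.7 < 39746 J, not all the ice melts; equilibrium is at 0 °C.
m_melt = 9574.7 / L_f = 28.67 g.

m_melted ≈ 28.7 g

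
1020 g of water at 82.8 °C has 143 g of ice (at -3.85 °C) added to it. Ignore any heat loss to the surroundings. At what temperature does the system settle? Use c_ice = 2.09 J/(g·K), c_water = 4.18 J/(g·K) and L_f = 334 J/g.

T_f ≈ 62.6 °C

Sum of m c ΔT and latent-heat terms is zero:
warm ice to 0 °C: 143×2.09×(0 − (-3.85)) = 1150.6
  melt ice: 143×334 = 47762
  meltwater 0→T: 143×4.18×T = 597.74 T
  water: 4263.6(T − 82.8)
4861.3 T = 353026 − 48913 = 304113
T ≈ 62.56 °C (positive, so assuming full melt was valid).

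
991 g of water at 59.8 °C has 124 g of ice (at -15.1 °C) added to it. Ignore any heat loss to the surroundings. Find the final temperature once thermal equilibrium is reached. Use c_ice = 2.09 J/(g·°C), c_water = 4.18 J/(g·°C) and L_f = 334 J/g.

T_f ≈ 43.4 °C

Heat gained plus heat lost sum to zero:
warm ice to 0 °C: 124×2.09×(0 − (-15.1)) = 3913.3; latent heat to melt: 124×334 = 41416; warm the meltwater: 518.32 T; water cools: 991×4.18×(T − 59.8) = 4142.4(T − 59.8)
4660.7 T = 247714 − 45329 = 202385
T ≈ 43.42 °C. Since T > 0 °C, the all-ice-melts assumption holds.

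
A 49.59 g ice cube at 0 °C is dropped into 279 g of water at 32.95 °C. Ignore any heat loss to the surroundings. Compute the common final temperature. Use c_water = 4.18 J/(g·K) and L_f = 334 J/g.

T_f ≈ 15.9 °C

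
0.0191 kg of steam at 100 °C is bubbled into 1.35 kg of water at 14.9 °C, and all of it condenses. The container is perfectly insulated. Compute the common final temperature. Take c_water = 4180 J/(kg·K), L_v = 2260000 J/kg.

T_f ≈ 23.6 °C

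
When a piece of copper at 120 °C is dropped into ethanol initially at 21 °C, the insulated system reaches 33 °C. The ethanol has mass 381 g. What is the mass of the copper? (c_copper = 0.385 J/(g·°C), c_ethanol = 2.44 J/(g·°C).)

Heat lost by the copper = heat gained by the ethanol:
m×0.385×(120 − 33) = 381×2.44×(33 − 21)
33.49 m = 11156  ⇒  m ≈ 333.1 g

m ≈ 333 g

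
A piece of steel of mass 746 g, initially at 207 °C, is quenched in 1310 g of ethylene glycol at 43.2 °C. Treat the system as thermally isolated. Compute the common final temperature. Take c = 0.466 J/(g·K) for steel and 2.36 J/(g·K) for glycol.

T_f ≈ 59.8 °C

T_f = Σ m_i c_i T_i / Σ m_i c_i:
T_f = (347.64*207 + 3091.6*43.2) / (347.64 + 3091.6)
    = 205518 / 3439.2 ≈ 59.76 °C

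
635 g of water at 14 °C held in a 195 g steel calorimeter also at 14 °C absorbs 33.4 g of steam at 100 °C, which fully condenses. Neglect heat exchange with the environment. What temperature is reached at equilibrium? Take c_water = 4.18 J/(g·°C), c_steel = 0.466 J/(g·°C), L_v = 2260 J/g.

T_f ≈ 44.3 °C

Net heat exchanged in the isolated system is zero:
latent heat released on condensation: 33.4×2260 = 75484; condensed water 100 °C→T: 139.61(T − 100); water warms: 635×4.18×(T − 14) = 2654.3(T − 14); steel cup: 195×0.466×(T − 14) = 90.87(T − 14)
2884.8 T = 75484 + 13961 + 38432 = 127878
T ≈ 44.33 °C (< 100 °C, so full condensation is consistent).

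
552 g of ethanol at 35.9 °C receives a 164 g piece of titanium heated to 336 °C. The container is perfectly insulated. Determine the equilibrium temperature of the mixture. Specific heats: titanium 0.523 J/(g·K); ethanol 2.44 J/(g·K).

T_f ≈ 53.9 °C

Conservation of energy gives ΣQ = 0:
164*0.523*(T − 336) + 552*2.44*(T − 35.9) = 0
1432.7 T = 77172
T = 77172/1432.7 ≈ 53.87 °C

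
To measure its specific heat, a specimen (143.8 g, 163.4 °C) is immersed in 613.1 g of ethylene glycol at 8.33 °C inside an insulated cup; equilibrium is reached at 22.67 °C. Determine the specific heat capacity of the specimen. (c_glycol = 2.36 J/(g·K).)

c ≈ 1.03 J/(g·K)

m_s c (T_s − T_f) = m_glycol c_glycol (T_f − T_0):
143.8·c·(163.4 − 22.67) = 613.1·2.36·(22.67 − 8.33)
20237 c = 20749  ⇒  c ≈ 1.025 J/(g·K)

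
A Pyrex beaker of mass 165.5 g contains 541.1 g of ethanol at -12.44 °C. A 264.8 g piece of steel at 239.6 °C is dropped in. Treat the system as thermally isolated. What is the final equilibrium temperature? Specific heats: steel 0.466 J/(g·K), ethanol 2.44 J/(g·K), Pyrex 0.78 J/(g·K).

Setting the total heat transfer to zero:
264.8×0.466×(T − 239.6) + 541.1×2.44×(T − (-12.44)) + 165.5×0.78×(T − (-12.44)) = 0
(123.4 + 1320.3 + 129.09) T = 123.4×239.6 + 1320.3×(-12.44) + 129.09×(-12.44)
T = 11536/1572.8 ≈ 7.33 °C

T_f ≈ 7.3 °C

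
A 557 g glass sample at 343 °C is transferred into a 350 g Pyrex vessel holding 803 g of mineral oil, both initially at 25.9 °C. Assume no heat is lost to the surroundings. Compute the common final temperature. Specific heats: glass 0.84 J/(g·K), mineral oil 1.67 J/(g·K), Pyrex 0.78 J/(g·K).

T_f = Σ m_i c_i T_i / Σ m_i c_i:
T_f = (467.88·343 + 1341·25.9 + 273·25.9) / (467.88 + 1341 + 273)
    = 202286 / 2081.9 ≈ 97.16 °C

T_f ≈ 97.2 °C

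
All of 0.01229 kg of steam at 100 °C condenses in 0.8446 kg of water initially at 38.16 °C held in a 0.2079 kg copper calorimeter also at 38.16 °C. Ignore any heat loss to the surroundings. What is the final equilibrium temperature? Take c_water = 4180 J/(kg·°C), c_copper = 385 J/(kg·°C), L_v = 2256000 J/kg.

T_f ≈ 46.6 °C

Net heat exchanged in the isolated system is zero:
latent heat released on condensation: 0.01229×2256000 = 27726; condensed water 100 °C→T: 51.37(T − 100); original water: 3530.4(T − 38.16); copper cup: 0.2079×385×(T − 38.16) = 80.04(T − 38.16)
3661.8 T = 27726 + 5137.2 + 137776 = 170639
T ≈ 46.60 °C (< 100 °C, so full condensation is consistent).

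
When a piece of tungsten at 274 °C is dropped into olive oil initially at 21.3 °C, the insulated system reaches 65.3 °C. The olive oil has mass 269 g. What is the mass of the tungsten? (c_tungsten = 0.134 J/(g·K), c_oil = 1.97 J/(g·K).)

m ≈ 834 g

Conservation of energy gives ΣQ = 0:
m·0.134·(65.3 − 274) + 269·1.97·(65.3 − 21.3) = 0
-27.97 m = -23317
m = -23317/-27.97 ≈ 833.8 g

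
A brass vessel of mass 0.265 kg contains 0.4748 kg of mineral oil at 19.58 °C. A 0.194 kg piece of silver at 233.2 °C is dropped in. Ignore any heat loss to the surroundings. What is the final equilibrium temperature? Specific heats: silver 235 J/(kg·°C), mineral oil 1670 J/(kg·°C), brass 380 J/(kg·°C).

T_f ≈ 29.9 °C

T_f = Σ m_i c_i T_i / Σ m_i c_i:
T_f = (45.59×233.2 + 792.92×19.58 + 100.7×19.58) / (45.59 + 792.92 + 100.7)
    = 28129 / 939.21 ≈ 29.95 °C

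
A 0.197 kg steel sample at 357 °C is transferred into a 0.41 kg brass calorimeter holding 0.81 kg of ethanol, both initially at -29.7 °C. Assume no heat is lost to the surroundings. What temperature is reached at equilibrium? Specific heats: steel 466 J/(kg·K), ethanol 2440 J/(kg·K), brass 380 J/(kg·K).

Setting the total heat transfer to zero:
0.197×466×(T − 357) + 0.81×2440×(T − (-29.7)) + 0.41×380×(T − (-29.7)) = 0
(91.8 + 1976.4 + 155.8) T = 91.8×357 + 1976.4×(-29.7) + 155.8×(-29.7)
T = -30553/2224 ≈ -13.74 °C

T_f ≈ -13.7 °C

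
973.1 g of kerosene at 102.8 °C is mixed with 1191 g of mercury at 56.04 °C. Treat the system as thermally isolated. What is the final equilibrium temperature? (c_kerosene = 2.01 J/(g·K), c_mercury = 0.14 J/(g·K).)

T_f ≈ 99.1 °C

Energy conservation, ΣQ = 0:
973.1*2.01*(T − 102.8) + 1191*0.14*(T − 56.04) = 0
(1955.9 + 166.74) T = 1955.9*102.8 + 166.74*56.04
T ≈ 99.13 °C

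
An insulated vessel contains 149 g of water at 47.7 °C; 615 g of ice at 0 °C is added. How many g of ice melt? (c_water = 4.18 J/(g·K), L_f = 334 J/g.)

m_melted ≈ 88.9 g

Cooling the water to 0 °C releases 149·4.18·47.7 = 29709 J.
To melt every bit of ice: 615·334 = 205410 J.
Since 29709 < 205410 J, not all the ice melts; equilibrium is at 0 °C.
m_melted·334 = 29709  ⇒  m_melted ≈ 88.95 g.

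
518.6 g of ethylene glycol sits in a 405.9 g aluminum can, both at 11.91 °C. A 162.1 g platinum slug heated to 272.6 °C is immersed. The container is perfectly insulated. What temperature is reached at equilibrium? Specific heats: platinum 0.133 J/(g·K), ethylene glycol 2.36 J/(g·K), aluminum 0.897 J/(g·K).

Setting the total heat transfer to zero:
162.1*0.133*(T − 272.6) + 518.6*2.36*(T − 11.91) + 405.9*0.897*(T − 11.91) = 0
21.56(T − 272.6) + 1223.9(T − 11.91) + 364.09(T − 11.91) = 0
(21.56 + 1223.9 + 364.09) T = 21.56*272.6 + 1223.9*11.91 + 364.09*11.91
T ≈ 15.40 °C

T_f ≈ 15.4 °C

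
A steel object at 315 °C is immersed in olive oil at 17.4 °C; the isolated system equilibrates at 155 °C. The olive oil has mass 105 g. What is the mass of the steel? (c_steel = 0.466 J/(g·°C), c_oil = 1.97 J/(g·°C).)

Net heat exchanged in the isolated system is zero:
m×0.466×(155 − 315) + 105×1.97×(155 − 17.4) = 0
-74.56 m = -28463
m = -28463/-74.56 ≈ 381.7 g

m ≈ 382 g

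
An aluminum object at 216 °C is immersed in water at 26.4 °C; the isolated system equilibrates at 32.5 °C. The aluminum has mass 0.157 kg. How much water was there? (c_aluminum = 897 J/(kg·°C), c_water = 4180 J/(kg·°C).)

Net heat exchanged in the isolated system is zero:
0.157·897·(32.5 − 216) + m·4180·(32.5 − 26.4) = 0
25498 m = 25842
m = 25842/25498 ≈ 1.013 kg

m ≈ 1.01 kg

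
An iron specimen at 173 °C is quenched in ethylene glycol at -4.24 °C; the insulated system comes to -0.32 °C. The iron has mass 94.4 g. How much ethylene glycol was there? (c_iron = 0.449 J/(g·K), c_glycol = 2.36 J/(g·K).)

m ≈ 794 g

|Q_iron| = |Q_glycol|:
94.4·0.449·(173 − -0.32) = m·2.36·(-0.32 − (-4.24))
9.251 m = 7346.3  ⇒  m ≈ 794.1 g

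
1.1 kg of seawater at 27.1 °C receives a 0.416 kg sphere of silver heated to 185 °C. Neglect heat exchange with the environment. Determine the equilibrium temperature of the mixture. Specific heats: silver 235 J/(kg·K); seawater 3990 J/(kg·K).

Conservation of energy gives ΣQ = 0:
0.416×235×(T − 185) + 1.1×3990×(T − 27.1) = 0
(97.76 + 4389) T = 97.76×185 + 4389×27.1
T = 137028 / 4486.8 = 30.5 °C

T_f ≈ 30.5 °C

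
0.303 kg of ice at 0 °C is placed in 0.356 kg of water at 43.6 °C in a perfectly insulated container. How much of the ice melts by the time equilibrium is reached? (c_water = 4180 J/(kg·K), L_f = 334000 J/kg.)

m_melted ≈ 0.194 kg

Water can give up m c ΔT = 0.356×4180×43.6 = 64880 J before reaching 0 °C.
To melt every bit of ice: 0.303×334000 = 101202 J.
Since 64880 < 101202 J, not all the ice melts; equilibrium is at 0 °C.
m_melt = 64880 / L_f = 0.1943 kg.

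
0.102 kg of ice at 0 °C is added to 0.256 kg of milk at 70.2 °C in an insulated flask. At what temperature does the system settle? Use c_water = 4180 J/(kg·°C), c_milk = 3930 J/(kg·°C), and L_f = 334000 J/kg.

T_f ≈ 25.5 °C

Heat gained plus heat lost sum to zero:
fusion: m_ice L_f = 0.102·334000 = 34068; warm the meltwater: 426.36 T; milk: 1006.1(T − 70.2)
1432.4 T = 70627 − 34068 = 36559
T ≈ 25.52 °C (positive, so assuming full melt was valid).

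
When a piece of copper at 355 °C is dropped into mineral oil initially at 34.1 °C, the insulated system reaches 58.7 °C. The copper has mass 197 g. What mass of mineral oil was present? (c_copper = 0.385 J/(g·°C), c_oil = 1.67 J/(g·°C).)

m ≈ 547 g

Heat lost by the copper = heat gained by the oil:
197·0.385·(355 − 58.7) = m·1.67·(58.7 − 34.1)
41.08 m = 22473  ⇒  m ≈ 547 g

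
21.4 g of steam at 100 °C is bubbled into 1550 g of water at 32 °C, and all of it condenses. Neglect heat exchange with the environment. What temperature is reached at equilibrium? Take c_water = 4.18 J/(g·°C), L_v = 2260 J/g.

Energy conservation, ΣQ = 0:
latent heat released on condensation: 21.4×2260 = 48364
  condensate cools 100→T: 21.4×4.18×(T − 100) = 89.45(T − 100)
  original water: 6479(T − 32)
6568.5 T = 48364 + 8945.2 + 207328 = 264637
T ≈ 40.29 °C (< 100 °C, so full condensation is consistent).

T_f ≈ 40.3 °C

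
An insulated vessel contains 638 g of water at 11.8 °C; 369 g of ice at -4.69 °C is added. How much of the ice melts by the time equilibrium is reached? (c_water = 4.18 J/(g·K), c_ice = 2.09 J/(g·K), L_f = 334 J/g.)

Cooling the water to 0 °C releases 638·4.18·11.8 = 31469 J.
Of that, 369·2.09·4.69 = 3617 J goes to bring the ice to 0 °C, leaving 27852 J.
Fully melting the ice requires m_ice L_f = 369·334 = 123246 J.
That's not enough to melt it all — equilibrium is at 0 °C with ice remaining.
m_melted·334 = 27852  ⇒  m_melted ≈ 83.39 g.

m_melted ≈ 83.4 g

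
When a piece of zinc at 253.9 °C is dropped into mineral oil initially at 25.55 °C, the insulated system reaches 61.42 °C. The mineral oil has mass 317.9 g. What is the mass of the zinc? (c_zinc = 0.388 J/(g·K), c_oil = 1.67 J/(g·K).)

Setting the total heat transfer to zero:
m·0.388·(61.42 − 253.9) + 317.9·1.67·(61.42 − 25.55) = 0
-74.68 m = -19043
m = -19043/-74.68 ≈ 255 g

m ≈ 255 g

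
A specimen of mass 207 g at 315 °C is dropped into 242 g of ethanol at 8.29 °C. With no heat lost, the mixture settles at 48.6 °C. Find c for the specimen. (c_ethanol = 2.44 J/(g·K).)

Taking heat into each body as positive, Σ m c ΔT = 0:
207×c×(48.6 − 315) + 242×2.44×(48.6 − 8.29) = 0
-55145 c = -23802
c = -23802/-55145 ≈ 0.4316 J/(g·K)

c ≈ 0.432 J/(g·K)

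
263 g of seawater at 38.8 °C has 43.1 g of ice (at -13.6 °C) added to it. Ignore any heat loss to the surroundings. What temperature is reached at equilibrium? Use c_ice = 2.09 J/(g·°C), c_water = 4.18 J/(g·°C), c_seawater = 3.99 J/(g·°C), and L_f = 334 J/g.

T_f ≈ 20.4 °C

Sum of m c ΔT and latent-heat terms is zero:
ice -13.6→0 °C: 43.1×2.09×13.6 = 1225.1; melt ice: 43.1×334 = 14395; meltwater 0→T: 43.1×4.18×T = 180.16 T; seawater: 1049.4(T − 38.8)
1229.5 T = 40716 − 15620 = 25095
T ≈ 20.41 °C (positive, so assuming full melt was valid).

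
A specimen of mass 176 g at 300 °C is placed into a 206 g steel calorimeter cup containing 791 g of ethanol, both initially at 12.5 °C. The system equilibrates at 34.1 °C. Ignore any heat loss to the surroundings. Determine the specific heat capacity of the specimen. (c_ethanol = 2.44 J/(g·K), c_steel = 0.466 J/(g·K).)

c ≈ 0.935 J/(g·K)

Energy conservation, ΣQ = 0:
176×c×(34.1 − 300) + 791×2.44×(34.1 − 12.5) + 206×0.466×(34.1 − 12.5) = 0
-46798 c = -43762
c = -43762/-46798 ≈ 0.9351 J/(g·K)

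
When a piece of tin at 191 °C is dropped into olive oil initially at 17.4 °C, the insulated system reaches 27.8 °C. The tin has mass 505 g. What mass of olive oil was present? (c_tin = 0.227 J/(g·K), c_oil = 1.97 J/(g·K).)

m ≈ 913 g

Heat gained plus heat lost sum to zero:
505·0.227·(27.8 − 191) + m·1.97·(27.8 − 17.4) = 0
20.49 m = 18708
m = 18708/20.49 ≈ 913.1 g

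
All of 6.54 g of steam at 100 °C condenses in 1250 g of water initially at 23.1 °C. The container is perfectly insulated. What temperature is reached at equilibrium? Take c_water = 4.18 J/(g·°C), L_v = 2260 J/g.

T_f ≈ 26.3 °C

Let T be the final temperature. ΣQ_i = 0:
latent heat released on condensation: 6.54×2260 = 14780; condensed water 100 °C→T: 27.34(T − 100); water warms: 1250×4.18×(T − 23.1) = 5225(T − 23.1)
5252.3 T = 14780 + 2733.7 + 120698 = 138212
T ≈ 26.31 °C, under the boiling point, so the assumption holds.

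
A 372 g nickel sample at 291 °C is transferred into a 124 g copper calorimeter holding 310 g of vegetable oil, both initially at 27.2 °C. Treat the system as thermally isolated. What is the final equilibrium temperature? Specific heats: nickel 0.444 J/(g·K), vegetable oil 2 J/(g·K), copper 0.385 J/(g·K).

With ΣQ=0 the equilibrium temperature is the m·c-weighted mean:
T_f = (165.17·291 + 620·27.2 + 47.74·27.2) / (165.17 + 620 + 47.74)
    = 66226 / 832.91 ≈ 79.51 °C

T_f ≈ 79.5 °C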